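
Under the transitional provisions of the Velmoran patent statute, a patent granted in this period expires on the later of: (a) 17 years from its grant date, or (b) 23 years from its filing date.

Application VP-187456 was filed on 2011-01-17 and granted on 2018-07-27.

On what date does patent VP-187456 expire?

(a) grant + 17 years → 27 July 2035.
(b) filing + 23 years → 17 January 2034.
Later of the two: 27 July 2035.

July 27, 2035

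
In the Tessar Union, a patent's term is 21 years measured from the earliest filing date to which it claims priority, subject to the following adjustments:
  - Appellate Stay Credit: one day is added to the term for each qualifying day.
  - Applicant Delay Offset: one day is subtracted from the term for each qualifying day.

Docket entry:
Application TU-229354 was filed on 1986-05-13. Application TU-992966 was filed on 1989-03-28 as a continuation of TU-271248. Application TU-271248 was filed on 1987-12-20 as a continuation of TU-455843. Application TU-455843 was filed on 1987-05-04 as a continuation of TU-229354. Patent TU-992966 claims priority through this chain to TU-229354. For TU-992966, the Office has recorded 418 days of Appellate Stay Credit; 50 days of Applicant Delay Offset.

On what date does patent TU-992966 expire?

2008-05-15

Earliest priority filing: 13 May 1986.
Base term: 13 May 1986 + 21 years → 13 May 2007.
Appellate Stay Credit: +418 days → 4 July 2008.
Applicant Delay Offset: −50 days → 15 May 2008.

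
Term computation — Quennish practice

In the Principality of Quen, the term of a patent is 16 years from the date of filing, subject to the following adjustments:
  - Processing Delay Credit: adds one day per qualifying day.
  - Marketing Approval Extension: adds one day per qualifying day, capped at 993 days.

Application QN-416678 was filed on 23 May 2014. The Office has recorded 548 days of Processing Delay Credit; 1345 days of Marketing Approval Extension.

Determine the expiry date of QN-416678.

Base term: filing date + 16 years → 23 May 2030.
Processing Delay Credit: +548 days → 22 November 2031.
Marketing Approval Extension: 1345 days claimed exceeds the 993-day cap, so +993 days → 11 August 2034.

2034-08-11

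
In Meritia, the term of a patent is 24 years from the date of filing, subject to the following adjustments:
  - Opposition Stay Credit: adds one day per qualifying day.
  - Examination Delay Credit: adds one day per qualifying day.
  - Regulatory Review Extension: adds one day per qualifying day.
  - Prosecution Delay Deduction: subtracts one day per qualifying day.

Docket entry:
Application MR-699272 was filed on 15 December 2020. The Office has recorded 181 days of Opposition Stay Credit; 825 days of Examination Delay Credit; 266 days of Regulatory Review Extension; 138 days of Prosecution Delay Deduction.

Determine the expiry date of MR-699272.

January 23, 2048

Base term: filing date + 24 years → 15 December 2044.
Opposition Stay Credit: +181 days → 14 June 2045.
Examination Delay Credit: +825 days → 17 September 2047.
Regulatory Review Extension: +266 days → 9 June 2048.
Prosecution Delay Deduction: −138 days → 23 January 2048.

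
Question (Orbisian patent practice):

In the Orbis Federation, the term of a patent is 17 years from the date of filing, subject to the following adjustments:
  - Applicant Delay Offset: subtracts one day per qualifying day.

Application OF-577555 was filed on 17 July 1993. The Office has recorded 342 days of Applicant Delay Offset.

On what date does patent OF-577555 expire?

August 9, 2009

Base term: filing date + 17 years → 17 July 2010.
Applicant Delay Offset: −342 days → 9 August 2009.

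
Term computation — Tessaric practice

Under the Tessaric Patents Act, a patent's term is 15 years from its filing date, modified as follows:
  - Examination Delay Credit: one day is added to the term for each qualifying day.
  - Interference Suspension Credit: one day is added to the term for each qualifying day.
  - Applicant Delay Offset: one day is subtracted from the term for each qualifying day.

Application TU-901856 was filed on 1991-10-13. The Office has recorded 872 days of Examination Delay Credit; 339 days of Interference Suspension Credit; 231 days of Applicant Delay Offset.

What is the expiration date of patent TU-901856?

Base term: filing date + 15 years → 13 October 2006.
Examination Delay Credit: +872 days → 3 March 2009.
Interference Suspension Credit: +339 days → 5 February 2010.
Applicant Delay Offset: −231 days → 19 June 2009.

2009-06-19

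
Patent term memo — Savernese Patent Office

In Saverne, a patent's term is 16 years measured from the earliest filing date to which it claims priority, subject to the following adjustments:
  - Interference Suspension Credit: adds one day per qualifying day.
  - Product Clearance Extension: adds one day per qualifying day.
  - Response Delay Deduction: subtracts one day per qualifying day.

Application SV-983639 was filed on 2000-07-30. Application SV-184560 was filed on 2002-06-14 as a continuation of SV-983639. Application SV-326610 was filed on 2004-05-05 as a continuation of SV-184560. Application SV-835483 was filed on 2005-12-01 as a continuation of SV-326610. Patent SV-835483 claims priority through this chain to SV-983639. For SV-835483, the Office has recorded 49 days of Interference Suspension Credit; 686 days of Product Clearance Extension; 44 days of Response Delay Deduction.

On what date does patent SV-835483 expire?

Earliest priority filing: 30 July 2000.
Base term: 30 July 2000 + 16 years → 30 July 2016.
Interference Suspension Credit: +49 days → 17 September 2016.
Product Clearance Extension: +686 days → 4 August 2018.
Response Delay Deduction: −44 days → 21 June 2018.

2018-06-21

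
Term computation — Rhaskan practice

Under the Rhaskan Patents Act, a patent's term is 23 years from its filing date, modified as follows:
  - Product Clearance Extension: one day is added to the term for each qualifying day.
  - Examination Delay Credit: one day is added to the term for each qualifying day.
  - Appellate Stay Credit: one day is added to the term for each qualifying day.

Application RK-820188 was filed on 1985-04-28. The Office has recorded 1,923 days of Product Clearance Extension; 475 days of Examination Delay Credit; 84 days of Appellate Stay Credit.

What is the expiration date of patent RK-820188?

February 13, 2015

Base term: filing date + 23 years → 28 April 2008.
Product Clearance Extension: +1923 days → 3 August 2013.
Examination Delay Credit: +475 days → 21 November 2014.
Appellate Stay Credit: +84 days → 13 February 2015.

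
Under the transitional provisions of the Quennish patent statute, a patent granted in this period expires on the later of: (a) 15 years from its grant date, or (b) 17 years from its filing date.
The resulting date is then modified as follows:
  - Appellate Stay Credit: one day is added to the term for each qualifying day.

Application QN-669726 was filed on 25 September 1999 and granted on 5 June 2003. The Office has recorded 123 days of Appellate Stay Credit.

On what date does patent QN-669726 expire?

(a) grant + 15 years → 5 June 2018.
(b) filing + 17 years → 25 September 2016.
Later of the two: 5 June 2018.
Appellate Stay Credit: +123 days → 6 October 2018.

2018-10-06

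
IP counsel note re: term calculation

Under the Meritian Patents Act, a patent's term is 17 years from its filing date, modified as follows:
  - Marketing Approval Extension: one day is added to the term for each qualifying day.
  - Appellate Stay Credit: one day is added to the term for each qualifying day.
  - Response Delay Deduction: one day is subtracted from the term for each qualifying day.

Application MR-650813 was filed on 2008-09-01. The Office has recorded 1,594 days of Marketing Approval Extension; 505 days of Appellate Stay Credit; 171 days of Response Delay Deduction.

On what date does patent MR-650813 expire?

Base term: filing date + 17 years → 1 September 2025.
Marketing Approval Extension: +1594 days → 12 January 2030.
Appellate Stay Credit: +505 days → 1 June 2031.
Response Delay Deduction: −171 days → 12 December 2030.

December 12, 2030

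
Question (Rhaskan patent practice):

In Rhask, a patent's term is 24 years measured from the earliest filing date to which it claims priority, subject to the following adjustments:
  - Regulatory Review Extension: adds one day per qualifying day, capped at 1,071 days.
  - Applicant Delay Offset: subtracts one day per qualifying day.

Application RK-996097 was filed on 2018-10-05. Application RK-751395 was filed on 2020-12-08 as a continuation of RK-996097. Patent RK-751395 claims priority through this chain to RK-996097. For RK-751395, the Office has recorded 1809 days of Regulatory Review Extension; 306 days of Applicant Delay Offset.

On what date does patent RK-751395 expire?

Earliest priority filing: 5 October 2018.
Base term: 5 October 2018 + 24 years → 5 October 2042.
Regulatory Review Extension: 1809 days claimed exceeds the 1071-day cap, so +1071 days → 10 September 2045.
Applicant Delay Offset: −306 days → 8 November 2044.

November 8, 2044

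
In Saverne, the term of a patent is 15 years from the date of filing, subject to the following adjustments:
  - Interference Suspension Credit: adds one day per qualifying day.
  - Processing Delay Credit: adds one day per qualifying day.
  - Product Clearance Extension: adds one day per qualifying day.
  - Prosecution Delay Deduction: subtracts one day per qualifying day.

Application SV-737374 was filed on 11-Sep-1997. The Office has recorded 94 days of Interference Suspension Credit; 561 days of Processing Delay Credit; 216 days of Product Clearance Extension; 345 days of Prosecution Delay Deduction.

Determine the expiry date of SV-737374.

Base term: filing date + 15 years → 11 September 2012.
Interference Suspension Credit: +94 days → 14 December 2012.
Processing Delay Credit: +561 days → 28 June 2014.
Product Clearance Extension: +216 days → 30 January 2015.
Prosecution Delay Deduction: −345 days → 19 February 2014.

2014-02-19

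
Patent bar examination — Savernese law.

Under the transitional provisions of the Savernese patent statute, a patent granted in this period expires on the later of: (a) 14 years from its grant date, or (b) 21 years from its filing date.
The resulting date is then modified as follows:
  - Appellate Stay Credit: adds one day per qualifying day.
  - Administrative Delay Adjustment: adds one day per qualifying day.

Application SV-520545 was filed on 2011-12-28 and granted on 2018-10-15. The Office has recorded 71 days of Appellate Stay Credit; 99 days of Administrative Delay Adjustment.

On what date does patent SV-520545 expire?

2033-06-16

(a) grant + 14 years → 15 October 2032.
(b) filing + 21 years → 28 December 2032.
Later of the two: 28 December 2032.
Appellate Stay Credit: +71 days → 9 March 2033.
Administrative Delay Adjustment: +99 days → 16 June 2033.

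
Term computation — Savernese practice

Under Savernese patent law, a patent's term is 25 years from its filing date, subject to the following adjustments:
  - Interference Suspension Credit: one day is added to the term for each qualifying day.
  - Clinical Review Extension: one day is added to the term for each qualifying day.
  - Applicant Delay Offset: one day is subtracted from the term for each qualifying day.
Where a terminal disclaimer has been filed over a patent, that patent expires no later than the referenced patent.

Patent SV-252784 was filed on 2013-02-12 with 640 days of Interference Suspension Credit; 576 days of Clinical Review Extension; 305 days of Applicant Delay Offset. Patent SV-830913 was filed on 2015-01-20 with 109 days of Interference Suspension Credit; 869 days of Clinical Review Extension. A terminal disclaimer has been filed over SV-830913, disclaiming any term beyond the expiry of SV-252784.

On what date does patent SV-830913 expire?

Natural term of SV-830913:
  Base: filing + 25 years → 20 January 2040.
  Interference Suspension Credit: +109 days → 8 May 2040.
  Clinical Review Extension: +869 days → 24 September 2042.
Expiry of referenced patent SV-252784:
  Base: filing + 25 years → 12 February 2038.
  Interference Suspension Credit: +640 days → 14 November 2039.
  Clinical Review Extension: +576 days → 12 June 2041.
  Applicant Delay Offset: −305 days → 11 August 2040.
Terminal disclaimer: SV-830913 expires on the earlier of 24 September 2042 and 11 August 2040.

August 11, 2040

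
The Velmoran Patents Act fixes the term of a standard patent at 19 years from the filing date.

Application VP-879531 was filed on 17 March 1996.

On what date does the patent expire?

Filing date + 19 years → 17 March 2015.

2015-03-17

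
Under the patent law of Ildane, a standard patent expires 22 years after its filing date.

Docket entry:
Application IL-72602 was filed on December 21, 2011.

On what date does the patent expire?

Filing date + 22 years → 21 December 2033.

2033-12-21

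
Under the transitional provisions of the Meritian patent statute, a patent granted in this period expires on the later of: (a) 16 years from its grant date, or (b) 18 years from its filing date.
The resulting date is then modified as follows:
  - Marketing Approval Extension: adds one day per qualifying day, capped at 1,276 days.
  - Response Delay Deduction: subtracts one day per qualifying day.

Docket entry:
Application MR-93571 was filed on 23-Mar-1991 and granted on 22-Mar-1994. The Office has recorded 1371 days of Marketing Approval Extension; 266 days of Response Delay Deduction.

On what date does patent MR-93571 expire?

December 26, 2012

(a) grant + 16 years → 22 March 2010.
(b) filing + 18 years → 23 March 2009.
Later of the two: 22 March 2010.
Marketing Approval Extension: 1371 days claimed exceeds the 1276-day cap, so +1276 days → 18 September 2013.
Response Delay Deduction: −266 days → 26 December 2012.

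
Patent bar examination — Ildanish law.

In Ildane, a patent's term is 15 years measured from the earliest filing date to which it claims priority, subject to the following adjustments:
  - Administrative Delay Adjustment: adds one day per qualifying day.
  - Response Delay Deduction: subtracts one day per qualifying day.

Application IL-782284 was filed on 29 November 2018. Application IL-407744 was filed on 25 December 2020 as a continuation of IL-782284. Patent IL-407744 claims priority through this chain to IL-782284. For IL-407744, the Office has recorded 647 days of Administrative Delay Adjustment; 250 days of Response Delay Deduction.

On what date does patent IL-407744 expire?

Earliest priority filing: 29 November 2018.
Base term: 29 November 2018 + 15 years → 29 November 2033.
Administrative Delay Adjustment: +647 days → 7 September 2035.
Response Delay Deduction: −250 days → 31 December 2034.

December 31, 2034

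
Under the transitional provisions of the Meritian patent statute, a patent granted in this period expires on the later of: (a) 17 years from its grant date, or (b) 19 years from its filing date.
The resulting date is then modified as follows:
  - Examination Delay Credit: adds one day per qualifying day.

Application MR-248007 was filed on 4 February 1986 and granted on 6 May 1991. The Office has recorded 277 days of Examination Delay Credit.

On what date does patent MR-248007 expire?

February 7, 2009

(a) grant + 17 years → 6 May 2008.
(b) filing + 19 years → 4 February 2005.
Later of the two: 6 May 2008.
Examination Delay Credit: +277 days → 7 February 2009.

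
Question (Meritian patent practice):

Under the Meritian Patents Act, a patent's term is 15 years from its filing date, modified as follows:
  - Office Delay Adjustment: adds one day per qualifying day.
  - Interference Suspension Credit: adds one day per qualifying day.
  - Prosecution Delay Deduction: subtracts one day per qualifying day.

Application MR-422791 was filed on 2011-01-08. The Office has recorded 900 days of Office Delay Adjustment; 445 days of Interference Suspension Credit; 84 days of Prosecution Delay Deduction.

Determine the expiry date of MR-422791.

June 22, 2029

Base term: filing date + 15 years → 8 January 2026.
Office Delay Adjustment: +900 days → 26 June 2028.
Interference Suspension Credit: +445 days → 14 September 2029.
Prosecution Delay Deduction: −84 days → 22 June 2029.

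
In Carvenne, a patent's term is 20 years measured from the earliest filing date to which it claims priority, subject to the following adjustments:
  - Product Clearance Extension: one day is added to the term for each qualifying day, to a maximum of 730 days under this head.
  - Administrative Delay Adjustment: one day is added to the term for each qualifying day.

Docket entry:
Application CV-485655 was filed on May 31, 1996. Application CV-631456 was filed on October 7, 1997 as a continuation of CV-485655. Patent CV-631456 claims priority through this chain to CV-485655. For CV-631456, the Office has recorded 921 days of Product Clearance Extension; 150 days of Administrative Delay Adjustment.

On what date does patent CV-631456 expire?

October 28, 2018

Earliest priority filing: 31 May 1996.
Base term: 31 May 1996 + 20 years → 31 May 2016.
Product Clearance Extension: 921 days claimed exceeds the 730-day cap, so +730 days → 31 May 2018.
Administrative Delay Adjustment: +150 days → 28 October 2018.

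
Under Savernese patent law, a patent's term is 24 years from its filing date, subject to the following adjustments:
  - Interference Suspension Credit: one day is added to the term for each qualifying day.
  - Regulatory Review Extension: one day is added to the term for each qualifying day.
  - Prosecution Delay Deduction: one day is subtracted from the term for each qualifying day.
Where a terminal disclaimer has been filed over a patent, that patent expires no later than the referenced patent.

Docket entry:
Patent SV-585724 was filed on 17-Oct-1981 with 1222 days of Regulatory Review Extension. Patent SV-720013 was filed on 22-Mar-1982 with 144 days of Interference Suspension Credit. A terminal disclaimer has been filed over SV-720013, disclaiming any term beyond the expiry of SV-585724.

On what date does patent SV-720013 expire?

Natural term of SV-720013:
  Base: filing + 24 years → 22 March 2006.
  Interference Suspension Credit: +144 days → 13 August 2006.
Expiry of referenced patent SV-585724:
  Base: filing + 24 years → 17 October 2005.
  Regulatory Review Extension: +1222 days → 20 February 2009.
Terminal disclaimer: SV-720013 expires on the earlier of 13 August 2006 and 20 February 2009.

August 13, 2006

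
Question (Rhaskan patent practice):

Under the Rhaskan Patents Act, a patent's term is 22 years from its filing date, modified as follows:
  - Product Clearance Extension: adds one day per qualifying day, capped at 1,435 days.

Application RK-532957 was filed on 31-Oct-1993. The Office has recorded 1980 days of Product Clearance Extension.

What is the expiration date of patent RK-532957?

Base term: filing date + 22 years → 31 October 2015.
Product Clearance Extension: 1980 days claimed exceeds the 1435-day cap, so +1435 days → 5 October 2019.

2019-10-05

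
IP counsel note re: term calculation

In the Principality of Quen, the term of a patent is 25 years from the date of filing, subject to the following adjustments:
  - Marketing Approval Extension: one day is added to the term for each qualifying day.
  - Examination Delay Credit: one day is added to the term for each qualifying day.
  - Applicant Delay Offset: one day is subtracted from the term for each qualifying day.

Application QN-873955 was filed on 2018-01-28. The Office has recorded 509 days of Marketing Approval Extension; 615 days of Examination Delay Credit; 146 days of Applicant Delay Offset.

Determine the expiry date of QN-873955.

October 2, 2045

Base term: filing date + 25 years → 28 January 2043.
Marketing Approval Extension: +509 days → 20 June 2044.
Examination Delay Credit: +615 days → 25 February 2046.
Applicant Delay Offset: −146 days → 2 October 2045.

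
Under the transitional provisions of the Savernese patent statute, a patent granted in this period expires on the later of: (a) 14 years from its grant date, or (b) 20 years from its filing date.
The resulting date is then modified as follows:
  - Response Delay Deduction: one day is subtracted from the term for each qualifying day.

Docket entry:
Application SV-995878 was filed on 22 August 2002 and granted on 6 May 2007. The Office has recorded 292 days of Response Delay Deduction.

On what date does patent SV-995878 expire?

November 3, 2021

(a) grant + 14 years → 6 May 2021.
(b) filing + 20 years → 22 August 2022.
Later of the two: 22 August 2022.
Response Delay Deduction: −292 days → 3 November 2021.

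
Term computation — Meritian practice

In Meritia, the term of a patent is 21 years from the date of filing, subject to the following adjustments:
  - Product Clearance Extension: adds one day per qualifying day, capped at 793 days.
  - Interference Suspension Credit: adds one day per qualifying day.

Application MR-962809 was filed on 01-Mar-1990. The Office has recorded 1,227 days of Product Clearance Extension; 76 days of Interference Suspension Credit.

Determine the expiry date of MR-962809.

July 17, 2013

Base term: filing date + 21 years → 1 March 2011.
Product Clearance Extension: 1227 days claimed exceeds the 793-day cap, so +793 days → 2 May 2013.
Interference Suspension Credit: +76 days → 17 July 2013.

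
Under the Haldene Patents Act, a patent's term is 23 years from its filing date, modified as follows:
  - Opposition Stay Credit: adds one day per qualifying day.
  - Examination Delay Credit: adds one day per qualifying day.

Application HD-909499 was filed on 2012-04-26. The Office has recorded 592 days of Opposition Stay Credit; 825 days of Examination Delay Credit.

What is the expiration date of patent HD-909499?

Base term: filing date + 23 years → 26 April 2035.
Opposition Stay Credit: +592 days → 8 December 2036.
Examination Delay Credit: +825 days → 13 March 2039.

2039-03-13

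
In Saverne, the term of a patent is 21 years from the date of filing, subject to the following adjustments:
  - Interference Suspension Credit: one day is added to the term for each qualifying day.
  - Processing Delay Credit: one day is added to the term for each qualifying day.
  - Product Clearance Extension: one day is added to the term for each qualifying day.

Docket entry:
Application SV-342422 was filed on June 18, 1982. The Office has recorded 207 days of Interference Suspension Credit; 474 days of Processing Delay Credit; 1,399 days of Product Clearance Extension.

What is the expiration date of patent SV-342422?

February 26, 2009

Base term: filing date + 21 years → 18 June 2003.
Interference Suspension Credit: +207 days → 11 January 2004.
Processing Delay Credit: +474 days → 29 April 2005.
Product Clearance Extension: +1399 days → 26 February 2009.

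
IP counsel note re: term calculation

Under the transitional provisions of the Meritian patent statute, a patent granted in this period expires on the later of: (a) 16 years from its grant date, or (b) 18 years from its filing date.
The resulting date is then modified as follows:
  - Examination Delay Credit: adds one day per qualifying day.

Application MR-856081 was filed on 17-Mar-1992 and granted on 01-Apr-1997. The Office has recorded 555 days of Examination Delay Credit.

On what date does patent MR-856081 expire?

(a) grant + 16 years → 1 April 2013.
(b) filing + 18 years → 17 March 2010.
Later of the two: 1 April 2013.
Examination Delay Credit: +555 days → 8 October 2014.

2014-10-08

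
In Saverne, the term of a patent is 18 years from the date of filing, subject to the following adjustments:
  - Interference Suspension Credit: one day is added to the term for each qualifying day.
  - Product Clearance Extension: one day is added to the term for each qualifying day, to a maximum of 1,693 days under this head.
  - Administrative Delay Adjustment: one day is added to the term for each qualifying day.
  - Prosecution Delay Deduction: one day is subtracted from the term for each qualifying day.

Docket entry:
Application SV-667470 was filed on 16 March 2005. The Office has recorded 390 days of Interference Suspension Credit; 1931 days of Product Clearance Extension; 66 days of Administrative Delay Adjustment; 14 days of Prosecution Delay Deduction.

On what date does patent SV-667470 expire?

2029-01-18

Base term: filing date + 18 years → 16 March 2023.
Interference Suspension Credit: +390 days → 9 April 2024.
Product Clearance Extension: 1931 days claimed exceeds the 1693-day cap, so +1693 days → 27 November 2028.
Administrative Delay Adjustment: +66 days → 1 February 2029.
Prosecution Delay Deduction: −14 days → 18 January 2029.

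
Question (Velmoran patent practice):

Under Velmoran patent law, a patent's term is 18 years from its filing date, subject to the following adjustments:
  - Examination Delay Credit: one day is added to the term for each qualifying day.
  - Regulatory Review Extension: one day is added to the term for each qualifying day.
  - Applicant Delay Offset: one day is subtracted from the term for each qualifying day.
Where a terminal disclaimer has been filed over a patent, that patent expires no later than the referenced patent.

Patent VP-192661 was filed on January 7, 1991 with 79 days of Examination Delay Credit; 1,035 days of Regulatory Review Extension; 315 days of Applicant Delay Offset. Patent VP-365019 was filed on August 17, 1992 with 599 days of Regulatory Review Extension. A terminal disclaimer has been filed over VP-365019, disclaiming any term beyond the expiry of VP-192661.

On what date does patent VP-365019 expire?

March 17, 2011

Natural term of VP-365019:
  Base: filing + 18 years → 17 August 2010.
  Regulatory Review Extension: +599 days → 7 April 2012.
Expiry of referenced patent VP-192661:
  Base: filing + 18 years → 7 January 2009.
  Examination Delay Credit: +79 days → 27 March 2009.
  Regulatory Review Extension: +1035 days → 26 January 2012.
  Applicant Delay Offset: −315 days → 17 March 2011.
Terminal disclaimer: VP-365019 expires on the earlier of 7 April 2012 and 17 March 2011.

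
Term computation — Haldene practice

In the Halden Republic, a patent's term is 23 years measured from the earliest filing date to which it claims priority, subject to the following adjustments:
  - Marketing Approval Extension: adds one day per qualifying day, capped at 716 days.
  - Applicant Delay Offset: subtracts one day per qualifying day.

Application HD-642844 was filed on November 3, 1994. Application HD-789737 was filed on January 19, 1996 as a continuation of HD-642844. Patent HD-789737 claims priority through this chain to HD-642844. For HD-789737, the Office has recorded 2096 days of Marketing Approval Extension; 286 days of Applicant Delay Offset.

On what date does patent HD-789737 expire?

January 7, 2019

Earliest priority filing: 3 November 1994.
Base term: 3 November 1994 + 23 years → 3 November 2017.
Marketing Approval Extension: 2096 days claimed exceeds the 716-day cap, so +716 days → 20 October 2019.
Applicant Delay Offset: −286 days → 7 January 2019.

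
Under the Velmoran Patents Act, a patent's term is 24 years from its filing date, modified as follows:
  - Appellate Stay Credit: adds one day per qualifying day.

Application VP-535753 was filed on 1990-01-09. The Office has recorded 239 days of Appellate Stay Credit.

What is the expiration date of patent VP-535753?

2014-09-05

Base term: filing date + 24 years → 9 January 2014.
Appellate Stay Credit: +239 days → 5 September 2014.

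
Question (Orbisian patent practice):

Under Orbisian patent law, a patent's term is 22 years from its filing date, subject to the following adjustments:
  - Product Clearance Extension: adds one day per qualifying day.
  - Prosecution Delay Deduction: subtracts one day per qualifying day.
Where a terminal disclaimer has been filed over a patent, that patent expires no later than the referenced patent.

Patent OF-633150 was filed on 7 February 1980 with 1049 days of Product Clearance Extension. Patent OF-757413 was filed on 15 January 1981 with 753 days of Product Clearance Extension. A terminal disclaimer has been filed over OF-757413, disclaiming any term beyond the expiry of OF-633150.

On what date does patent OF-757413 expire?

Natural term of OF-757413:
  Base: filing + 22 years → 15 January 2003.
  Product Clearance Extension: +753 days → 6 February 2005.
Expiry of referenced patent OF-633150:
  Base: filing + 22 years → 7 February 2002.
  Product Clearance Extension: +1049 days → 22 December 2004.
Terminal disclaimer: OF-757413 expires on the earlier of 6 February 2005 and 22 December 2004.

December 22, 2004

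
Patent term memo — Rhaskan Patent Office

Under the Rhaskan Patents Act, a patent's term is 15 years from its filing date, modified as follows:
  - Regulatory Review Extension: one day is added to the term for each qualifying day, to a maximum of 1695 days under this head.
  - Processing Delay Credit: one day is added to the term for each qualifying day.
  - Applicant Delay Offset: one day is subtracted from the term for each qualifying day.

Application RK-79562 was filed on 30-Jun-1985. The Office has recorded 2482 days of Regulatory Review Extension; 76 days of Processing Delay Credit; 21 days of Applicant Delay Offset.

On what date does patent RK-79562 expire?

April 15, 2005

Base term: filing date + 15 years → 30 June 2000.
Regulatory Review Extension: 2482 days claimed exceeds the 1695-day cap, so +1695 days → 19 February 2005.
Processing Delay Credit: +76 days → 6 May 2005.
Applicant Delay Offset: −21 days → 15 April 2005.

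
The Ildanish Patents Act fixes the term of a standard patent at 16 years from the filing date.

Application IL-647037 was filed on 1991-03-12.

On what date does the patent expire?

Filing date + 16 years → 12 March 2007.

2007-03-12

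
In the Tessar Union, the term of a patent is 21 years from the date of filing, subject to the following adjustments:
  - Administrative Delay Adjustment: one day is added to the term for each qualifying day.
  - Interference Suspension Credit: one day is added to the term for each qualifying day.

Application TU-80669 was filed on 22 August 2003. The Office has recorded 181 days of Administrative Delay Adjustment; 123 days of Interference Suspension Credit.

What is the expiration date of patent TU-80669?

June 22, 2025

Base term: filing date + 21 years → 22 August 2024.
Administrative Delay Adjustment: +181 days → 19 February 2025.
Interference Suspension Credit: +123 days → 22 June 2025.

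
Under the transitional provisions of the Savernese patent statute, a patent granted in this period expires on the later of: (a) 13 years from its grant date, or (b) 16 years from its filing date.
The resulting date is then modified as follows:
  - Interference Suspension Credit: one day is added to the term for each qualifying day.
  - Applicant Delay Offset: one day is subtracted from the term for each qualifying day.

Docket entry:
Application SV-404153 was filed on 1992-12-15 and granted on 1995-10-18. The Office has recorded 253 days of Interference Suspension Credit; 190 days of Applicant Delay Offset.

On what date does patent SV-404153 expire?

(a) grant + 13 years → 18 October 2008.
(b) filing + 16 years → 15 December 2008.
Later of the two: 15 December 2008.
Interference Suspension Credit: +253 days → 25 August 2009.
Applicant Delay Offset: −190 days → 16 February 2009.

2009-02-16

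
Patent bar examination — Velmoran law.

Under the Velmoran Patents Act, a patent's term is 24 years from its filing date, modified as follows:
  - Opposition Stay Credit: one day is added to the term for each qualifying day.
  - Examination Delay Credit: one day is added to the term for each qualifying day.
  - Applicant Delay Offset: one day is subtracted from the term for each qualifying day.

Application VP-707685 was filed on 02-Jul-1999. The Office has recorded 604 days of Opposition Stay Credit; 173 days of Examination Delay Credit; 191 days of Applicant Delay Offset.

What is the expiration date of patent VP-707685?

Base term: filing date + 24 years → 2 July 2023.
Opposition Stay Credit: +604 days → 25 February 2025.
Examination Delay Credit: +173 days → 17 August 2025.
Applicant Delay Offset: −191 days → 7 February 2025.

2025-02-07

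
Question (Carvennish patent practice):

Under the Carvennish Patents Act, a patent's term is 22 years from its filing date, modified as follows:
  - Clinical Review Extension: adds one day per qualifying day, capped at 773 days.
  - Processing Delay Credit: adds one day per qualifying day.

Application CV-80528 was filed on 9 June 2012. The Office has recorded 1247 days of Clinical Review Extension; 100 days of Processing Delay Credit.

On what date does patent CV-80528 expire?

Base term: filing date + 22 years → 9 June 2034.
Clinical Review Extension: 1247 days claimed exceeds the 773-day cap, so +773 days → 21 July 2036.
Processing Delay Credit: +100 days → 29 October 2036.

2036-10-29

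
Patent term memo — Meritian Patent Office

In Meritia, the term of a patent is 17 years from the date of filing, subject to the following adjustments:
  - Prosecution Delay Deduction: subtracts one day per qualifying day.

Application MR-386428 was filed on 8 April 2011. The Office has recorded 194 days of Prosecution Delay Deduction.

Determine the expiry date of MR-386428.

2027-09-27

Base term: filing date + 17 years → 8 April 2028.
Prosecution Delay Deduction: −194 days → 27 September 2027.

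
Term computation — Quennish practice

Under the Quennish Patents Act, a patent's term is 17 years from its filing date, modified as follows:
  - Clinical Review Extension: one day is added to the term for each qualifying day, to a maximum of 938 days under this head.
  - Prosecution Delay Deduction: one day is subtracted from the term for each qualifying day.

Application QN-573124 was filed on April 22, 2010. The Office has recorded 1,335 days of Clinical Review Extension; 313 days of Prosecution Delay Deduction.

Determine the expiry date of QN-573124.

Base term: filing date + 17 years → 22 April 2027.
Clinical Review Extension: 1335 days claimed exceeds the 938-day cap, so +938 days → 15 November 2029.
Prosecution Delay Deduction: −313 days → 6 January 2029.

January 6, 2029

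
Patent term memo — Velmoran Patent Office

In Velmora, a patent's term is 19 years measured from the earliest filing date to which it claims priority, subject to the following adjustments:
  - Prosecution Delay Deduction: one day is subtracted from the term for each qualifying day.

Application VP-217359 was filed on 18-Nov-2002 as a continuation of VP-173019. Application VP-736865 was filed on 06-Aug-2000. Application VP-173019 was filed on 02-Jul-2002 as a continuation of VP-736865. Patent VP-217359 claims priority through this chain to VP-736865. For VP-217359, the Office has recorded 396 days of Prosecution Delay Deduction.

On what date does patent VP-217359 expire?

Earliest priority filing: 6 August 2000.
Base term: 6 August 2000 + 19 years → 6 August 2019.
Prosecution Delay Deduction: −396 days → 6 July 2018.

July 6, 2018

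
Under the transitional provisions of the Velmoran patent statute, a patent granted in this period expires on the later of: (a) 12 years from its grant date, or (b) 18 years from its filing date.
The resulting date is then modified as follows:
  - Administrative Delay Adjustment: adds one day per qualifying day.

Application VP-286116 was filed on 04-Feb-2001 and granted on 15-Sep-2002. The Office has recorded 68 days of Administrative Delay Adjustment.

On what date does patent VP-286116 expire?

(a) grant + 12 years → 15 September 2014.
(b) filing + 18 years → 4 February 2019.
Later of the two: 4 February 2019.
Administrative Delay Adjustment: +68 days → 13 April 2019.

2019-04-13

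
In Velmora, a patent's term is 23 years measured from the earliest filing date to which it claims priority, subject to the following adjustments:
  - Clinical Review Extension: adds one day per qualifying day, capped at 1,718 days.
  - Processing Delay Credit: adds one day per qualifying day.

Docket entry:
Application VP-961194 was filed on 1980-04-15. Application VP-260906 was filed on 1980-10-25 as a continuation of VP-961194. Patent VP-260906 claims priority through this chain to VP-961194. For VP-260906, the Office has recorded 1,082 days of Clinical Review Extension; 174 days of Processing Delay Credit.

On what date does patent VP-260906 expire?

Earliest priority filing: 15 April 1980.
Base term: 15 April 1980 + 23 years → 15 April 2003.
Clinical Review Extension: 1082 days (within the 1718-day cap) → +1082 days → 1 April 2006.
Processing Delay Credit: +174 days → 22 September 2006.

2006-09-22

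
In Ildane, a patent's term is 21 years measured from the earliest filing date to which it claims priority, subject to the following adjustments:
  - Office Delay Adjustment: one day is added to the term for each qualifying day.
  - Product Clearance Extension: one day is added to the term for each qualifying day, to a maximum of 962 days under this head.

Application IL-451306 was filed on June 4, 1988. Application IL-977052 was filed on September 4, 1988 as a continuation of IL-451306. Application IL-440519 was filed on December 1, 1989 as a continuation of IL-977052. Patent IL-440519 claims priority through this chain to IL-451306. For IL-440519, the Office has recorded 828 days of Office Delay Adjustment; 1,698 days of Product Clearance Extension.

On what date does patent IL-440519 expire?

April 29, 2014

Earliest priority filing: 4 June 1988.
Base term: 4 June 1988 + 21 years → 4 June 2009.
Office Delay Adjustment: +828 days → 10 September 2011.
Product Clearance Extension: 1698 days claimed exceeds the 962-day cap, so +962 days → 29 April 2014.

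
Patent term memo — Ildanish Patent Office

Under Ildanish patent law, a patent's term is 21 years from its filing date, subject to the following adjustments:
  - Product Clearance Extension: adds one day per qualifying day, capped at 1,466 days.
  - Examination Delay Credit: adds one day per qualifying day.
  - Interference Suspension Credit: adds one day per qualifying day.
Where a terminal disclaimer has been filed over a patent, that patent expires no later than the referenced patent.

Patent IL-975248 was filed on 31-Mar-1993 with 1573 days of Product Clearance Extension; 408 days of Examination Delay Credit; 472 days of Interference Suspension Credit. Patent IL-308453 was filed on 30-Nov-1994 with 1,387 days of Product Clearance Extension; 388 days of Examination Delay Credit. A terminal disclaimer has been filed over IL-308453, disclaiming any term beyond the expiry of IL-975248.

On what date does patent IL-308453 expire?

Natural term of IL-308453:
  Base: filing + 21 years → 30 November 2015.
  Product Clearance Extension: 1387 days (within the 1466-day cap) → +1387 days → 17 September 2019.
  Examination Delay Credit: +388 days → 9 October 2020.
Expiry of referenced patent IL-975248:
  Base: filing + 21 years → 31 March 2014.
  Product Clearance Extension: 1573 days claimed exceeds the 1466-day cap, so +1466 days → 5 April 2018.
  Examination Delay Credit: +408 days → 18 May 2019.
  Interference Suspension Credit: +472 days → 1 September 2020.
Terminal disclaimer: IL-308453 expires on the earlier of 9 October 2020 and 1 September 2020.

September 1, 2020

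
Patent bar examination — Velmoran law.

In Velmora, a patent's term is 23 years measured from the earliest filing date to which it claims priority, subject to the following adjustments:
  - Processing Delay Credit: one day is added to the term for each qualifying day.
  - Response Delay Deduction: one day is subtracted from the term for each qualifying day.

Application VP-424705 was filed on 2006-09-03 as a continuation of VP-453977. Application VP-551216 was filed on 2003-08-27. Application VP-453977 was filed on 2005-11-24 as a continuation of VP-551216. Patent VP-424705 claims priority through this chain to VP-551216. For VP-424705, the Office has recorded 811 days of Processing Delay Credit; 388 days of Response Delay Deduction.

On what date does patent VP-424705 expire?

Earliest priority filing: 27 August 2003.
Base term: 27 August 2003 + 23 years → 27 August 2026.
Processing Delay Credit: +811 days → 15 November 2028.
Response Delay Deduction: −388 days → 24 October 2027.

2027-10-24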